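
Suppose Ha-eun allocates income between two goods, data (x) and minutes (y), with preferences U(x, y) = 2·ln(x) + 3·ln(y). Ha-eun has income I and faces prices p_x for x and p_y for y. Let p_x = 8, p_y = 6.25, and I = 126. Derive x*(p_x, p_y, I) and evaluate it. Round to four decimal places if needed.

x* = 6.3

MU_x/MU_y = (2·y)/(3·x); tangency sets this equal to p_x/p_y.
So 2·p_y·y = 3·p_x·x; combined with the budget, a share 0.4 of income goes to x.
Demand: x*(p_x,p_y,I) = 0.4·I/p_x and y* = 0.6·I/p_y.
At p_x=8, p_y=6.25, I=126: x* = 0.4·126/8 = 6.3.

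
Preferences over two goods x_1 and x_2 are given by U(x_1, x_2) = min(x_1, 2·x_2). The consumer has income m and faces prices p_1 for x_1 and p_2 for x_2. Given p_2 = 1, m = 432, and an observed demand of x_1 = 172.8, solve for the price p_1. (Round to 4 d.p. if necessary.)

Leontief preferences: the optimum is at the kink where x_1/2 = x_2/1, i.e. x_2 = (1/2)·x_1.
Budget: p_1·x_1 + p_2·(1/2)·x_1 = m, so (2·p_1 + p_2)·x_1 = 2·m.
Demand: x_1*(p_1,p_2,m) = 2·m/(2·p_1 + p_2), x_2* = m/(2·p_1 + p_2).
Set x_1* = 172.8 in the demand function and solve for p_1: p_1 = 2.

p_1 = 2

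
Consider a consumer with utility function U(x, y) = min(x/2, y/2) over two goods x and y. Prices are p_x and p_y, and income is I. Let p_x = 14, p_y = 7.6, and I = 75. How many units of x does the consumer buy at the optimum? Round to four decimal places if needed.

x* = 3.4722

Leontief preferences: the optimum is at the kink where x/2 = y/2, i.e. y = x.
Budget: p_x·x + p_y·x = I, so (2·p_x + 2·p_y)·x = 2·I.
Demand: x*(p_x,p_y,I) = 2·I/(2·p_x + 2·p_y), y* = 2·I/(2·p_x + 2·p_y).
Here 2·14 + 2·7.6 = 43.2, giving x* = 3.4722.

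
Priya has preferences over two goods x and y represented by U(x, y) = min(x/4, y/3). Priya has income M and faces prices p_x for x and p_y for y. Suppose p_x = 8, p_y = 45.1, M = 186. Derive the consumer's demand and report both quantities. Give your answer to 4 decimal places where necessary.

Leontief preferences: the optimum is at the kink where x/4 = y/3, i.e. y = (3/4)·x.
Budget: p_x·x + p_y·(3/4)·x = M, so (4·p_x + 3·p_y)·x = 4·M.
Demand: x*(p_x,p_y,M) = 4·M/(4·p_x + 3·p_y), y* = 3·M/(4·p_x + 3·p_y).
Here 4·8 + 3·45.1 = 167.3, giving x* = 4.4471 and y* = 3.3353.

x* = 4.4471, y* = 3.3353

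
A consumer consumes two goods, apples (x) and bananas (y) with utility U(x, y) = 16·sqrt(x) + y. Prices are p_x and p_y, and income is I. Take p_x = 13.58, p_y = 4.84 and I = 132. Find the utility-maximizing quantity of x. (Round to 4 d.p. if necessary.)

x* = 8.1296

MU_x = 8/√x, MU_y = 1. Tangency: 8/√x = p_x/p_y.
Solve: √x = 8·p_y/p_x, so x*(p_x,p_y) = (8·p_y/p_x)², and y* = (I − p_x·x*)/p_y.
Plugging in: x* = (8·4.84/13.58)² = 8.1296.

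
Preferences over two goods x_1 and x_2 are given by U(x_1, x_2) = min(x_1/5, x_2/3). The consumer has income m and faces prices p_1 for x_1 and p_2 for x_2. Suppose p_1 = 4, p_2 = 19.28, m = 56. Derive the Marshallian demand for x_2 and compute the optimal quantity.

With perfect complements, no substitution: consume in ratio x_1:x_2 = 5:3.
Budget: p_1·x_1 + p_2·(3/5)·x_1 = m, so (5·p_1 + 3·p_2)·x_1 = 5·m.
Demand: x_1*(p_1,p_2,m) = 5·m/(5·p_1 + 3·p_2), x_2* = 3·m/(5·p_1 + 3·p_2).
Here 5·4 + 3·19.28 = 77.84, giving x_2* = 2.1583.

x_2* = 2.1583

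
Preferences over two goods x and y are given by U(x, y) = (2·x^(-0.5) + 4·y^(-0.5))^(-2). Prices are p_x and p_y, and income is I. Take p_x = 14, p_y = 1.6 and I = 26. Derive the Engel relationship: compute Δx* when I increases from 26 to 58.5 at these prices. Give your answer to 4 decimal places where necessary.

Δx* = 1.3113

MU_x ∝ 2·x^(-1.5), MU_y ∝ 4·y^(-1.5), so MRS = (1/2)·(y/x)^(1.5) = p_x/p_y.
Solve for the ratio: y/x = [2·p_x/p_y]^(2/3).
With the ratio pinned down, the budget gives x* = I/(p_x + p_y·(y/x)) and y* = (y/x)·x*.
Numerically y/x = 6.740499, so x* = 26/(14 + 1.6·6.740499) = 1.049.
At I' = 58.5: x* = 2.3603. Change: 2.3603 − 1.049 = 1.3113.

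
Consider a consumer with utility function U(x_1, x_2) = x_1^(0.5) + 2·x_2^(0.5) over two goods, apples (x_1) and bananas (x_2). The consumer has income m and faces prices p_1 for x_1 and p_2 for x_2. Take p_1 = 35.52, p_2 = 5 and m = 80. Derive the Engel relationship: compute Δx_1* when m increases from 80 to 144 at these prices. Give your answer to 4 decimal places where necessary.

Δx_1* = 0.0613

MU_x_1 ∝ x_1^(-0.5), MU_x_2 ∝ 2·x_2^(-0.5), so MRS = (1/2)·(x_2/x_1)^(0.5) = p_1/p_2.
Solve for the ratio: x_2/x_1 = [2·p_1/p_2]^(2).
Substitute x_2 = (x_2/x_1)·x_1 into the budget: x_1* = m/(p_1 + p_2·(x_2/x_1)).
Numerically x_2/x_1 = 201.867264, so x_1* = 80/(35.52 + 5·201.867264) = 0.0766.
At m' = 144: x_1* = 0.1378. Change: 0.1378 − 0.0766 = 0.0613.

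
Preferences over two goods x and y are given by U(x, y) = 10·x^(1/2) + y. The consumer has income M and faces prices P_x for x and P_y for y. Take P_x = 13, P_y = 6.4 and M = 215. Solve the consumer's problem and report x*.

x* = 6.0592

Plugging in: x* = (5·6.4/13)² = 6.0592.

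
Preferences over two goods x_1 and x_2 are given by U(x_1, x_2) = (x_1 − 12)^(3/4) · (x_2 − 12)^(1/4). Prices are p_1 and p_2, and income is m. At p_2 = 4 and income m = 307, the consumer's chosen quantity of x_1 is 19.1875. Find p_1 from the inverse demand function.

This is Cobb-Douglas in (x_1−12, x_2−12): tangency gives 0.75·p_2·(x_2−12) = 0.25·p_1·(x_1−12).
Substituting into the budget: x_1* = 12 + 0.75·(m − 12·p_1 − 12·p_2)/p_1, and x_2* = 12 + 0.25·(…)/p_2.
Set x_1* = 19.1875 in the demand function and solve for p_1: p_1 = 12.

p_1 = 12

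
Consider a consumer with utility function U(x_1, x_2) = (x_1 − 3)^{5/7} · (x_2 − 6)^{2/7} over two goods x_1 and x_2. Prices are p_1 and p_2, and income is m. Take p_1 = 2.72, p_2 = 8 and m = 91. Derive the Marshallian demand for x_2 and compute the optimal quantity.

MRS = (5/2)·(x_2−6)/(x_1−3). Tangency with p_1/p_2 gives x_2−6 = (2/5)·(p_1/p_2)·(x_1−3).
After buying the subsistence bundle (3, 6), a share 5/7 of the remaining income goes to x_1: x_1* = 3 + 5/7·(m − 3p_1 − 6p_2)/p_1.
Discretionary income = 91 − 3·2.72 − 6·8 = 34.84; x_2* = 6 + 2/7·34.84/8 = 7.2443.

x_2* = 7.2443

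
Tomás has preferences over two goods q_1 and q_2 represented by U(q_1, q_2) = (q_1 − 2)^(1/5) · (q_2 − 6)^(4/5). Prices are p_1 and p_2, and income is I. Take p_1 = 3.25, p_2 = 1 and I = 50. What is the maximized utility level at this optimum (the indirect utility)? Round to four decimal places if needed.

MRS = (1/4)·(q_2−6)/(q_1−2). Tangency with p_1/p_2 gives q_2−6 = 4·(p_1/p_2)·(q_1−2).
After buying the subsistence bundle (2, 6), a share 0.2 of the remaining income goes to q_1: q_1* = 2 + 0.2·(I − 2p_1 − 6p_2)/p_1.
Discretionary income = 50 − 2·3.25 − 6·1 = 37.5; q_1* = 2 + 0.2·37.5/3.25 = 4.3077; q_2* = 6 + 0.8·37.5/1 = 36.
Utility at the optimum: U(4.3077, 36) = 17.9611.

V = 17.9611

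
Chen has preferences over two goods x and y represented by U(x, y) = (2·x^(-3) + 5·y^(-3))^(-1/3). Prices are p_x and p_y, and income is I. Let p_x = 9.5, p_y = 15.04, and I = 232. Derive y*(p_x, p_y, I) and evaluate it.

y* = 9.8662

From the CES first-order condition, (2/5)·(y/x)^(4) = p_x/p_y.
Hence y/x = ((5/2)·p_x/p_y)^(1/(4)), i.e. raised to the 0.25 power.
With the ratio pinned down, the budget gives x* = I/(p_x + p_y·(y/x)) and y* = (y/x)·x*.
Numerically y/x = 1.120996, so x* = 232/(9.5 + 15.04·1.120996) = 8.8013 and y* = 1.120996·8.8013 = 9.8662.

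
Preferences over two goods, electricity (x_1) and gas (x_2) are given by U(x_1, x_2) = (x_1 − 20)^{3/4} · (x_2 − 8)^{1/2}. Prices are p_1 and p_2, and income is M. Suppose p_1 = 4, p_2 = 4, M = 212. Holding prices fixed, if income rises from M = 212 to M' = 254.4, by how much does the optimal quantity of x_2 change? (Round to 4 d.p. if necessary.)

Δx_2* = 4.24

After buying the subsistence bundle (20, 8), a share 0.6 of the remaining income goes to x_1: x_1* = 20 + 0.6·(M − 20p_1 − 8p_2)/p_1.
Discretionary income = 212 − 20·4 − 8·4 = 100; x_2* = 8 + 0.4·100/4 = 18.
At M' = 254.4: x_2* = 22.24. Change: 22.24 − 18 = 4.24.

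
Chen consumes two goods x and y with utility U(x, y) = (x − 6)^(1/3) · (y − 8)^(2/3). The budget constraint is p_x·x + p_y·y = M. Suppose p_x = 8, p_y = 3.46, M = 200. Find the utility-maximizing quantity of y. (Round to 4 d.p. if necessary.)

This is Cobb-Douglas in (x−6, y−8): tangency gives 1/3·p_y·(y−8) = 2/3·p_x·(x−6).
Substituting into the budget: x* = 6 + 1/3·(M − 6·p_x − 8·p_y)/p_x, and y* = 8 + 2/3·(…)/p_y.
Discretionary income = 200 − 6·8 − 8·3.46 = 124.32; y* = 8 + 2/3·124.32/3.46 = 31.9538.

y* = 31.9538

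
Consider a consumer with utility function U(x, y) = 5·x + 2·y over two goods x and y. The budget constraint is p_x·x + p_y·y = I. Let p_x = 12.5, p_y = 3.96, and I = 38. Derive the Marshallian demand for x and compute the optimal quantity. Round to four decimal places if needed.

x* = 0

Perfect substitutes: compare marginal utility per dollar. 5/p_x vs 2/p_y → 0.4 vs 0.5051.
y gives more utility per dollar, so spend all income on y: y* = I/p_y, x* = 0.
Numerically: x* = 0, y* = 9.596.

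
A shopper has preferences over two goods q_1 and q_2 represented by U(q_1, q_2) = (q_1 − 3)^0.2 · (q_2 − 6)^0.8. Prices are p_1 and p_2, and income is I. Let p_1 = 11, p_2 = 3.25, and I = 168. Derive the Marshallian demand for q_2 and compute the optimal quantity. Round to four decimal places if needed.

q_2* = 34.4308

This is Cobb-Douglas in (q_1−3, q_2−6): tangency gives 0.2·p_2·(q_2−6) = 0.8·p_1·(q_1−3).
After buying the subsistence bundle (3, 6), a share 0.2 of the remaining income goes to q_1: q_1* = 3 + 0.2·(I − 3p_1 − 6p_2)/p_1.
Discretionary income = 168 − 3·11 − 6·3.25 = 115.5; q_2* = 6 + 0.8·115.5/3.25 = 34.4308.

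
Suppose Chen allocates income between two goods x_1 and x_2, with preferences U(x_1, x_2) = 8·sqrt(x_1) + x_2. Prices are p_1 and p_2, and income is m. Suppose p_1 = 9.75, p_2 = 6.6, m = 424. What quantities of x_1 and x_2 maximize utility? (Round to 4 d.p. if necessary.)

Plugging in: x_1* = (4·6.6/9.75)² = 7.3316, x_2* = 53.4117.

x_1* = 7.3316, x_2* = 53.4117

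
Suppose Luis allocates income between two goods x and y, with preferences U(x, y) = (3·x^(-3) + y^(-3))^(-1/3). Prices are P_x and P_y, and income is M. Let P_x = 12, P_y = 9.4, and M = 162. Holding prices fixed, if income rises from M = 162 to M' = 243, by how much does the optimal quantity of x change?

Δx* = 4.1343

MU_x ∝ 3·x^(-4), MU_y ∝ y^(-4), so MRS = 3·(y/x)^(4) = P_x/P_y.
Solve for the ratio: y/x = [(1/3)·P_x/P_y]^(0.25).
With the ratio pinned down, the budget gives x* = M/(P_x + P_y·(y/x)) and y* = (y/x)·x*.
Numerically y/x = 0.807668, so x* = 162/(12 + 9.4·0.807668) = 8.2686.
At M' = 243: x* = 12.403. Change: 12.403 − 8.2686 = 4.1343.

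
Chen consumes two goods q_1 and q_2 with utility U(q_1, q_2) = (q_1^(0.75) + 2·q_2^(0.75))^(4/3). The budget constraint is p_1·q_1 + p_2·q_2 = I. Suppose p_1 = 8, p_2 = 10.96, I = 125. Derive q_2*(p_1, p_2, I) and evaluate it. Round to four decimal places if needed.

Substitute q_2 = (q_2/q_1)·q_1 into the budget: q_1* = I/(p_1 + p_2·(q_2/q_1)).
Numerically q_2/q_1 = 4.541902, so q_1* = 125/(8 + 10.96·4.541902) = 2.1634 and q_2* = 4.541902·2.1634 = 9.826.

q_2* = 9.826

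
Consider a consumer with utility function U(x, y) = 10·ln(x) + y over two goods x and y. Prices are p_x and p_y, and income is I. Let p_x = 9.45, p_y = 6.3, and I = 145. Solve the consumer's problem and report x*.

x* = 6.6667

Set MRS = p_x/p_y: (10/x)/1 = p_x/p_y.
So x*(p_x,p_y) = 10·p_y/p_x, independent of income; and y* = (I − 10·p_y)/p_y.
At the given prices: x* = 10·6.3/9.45 = 6.6667.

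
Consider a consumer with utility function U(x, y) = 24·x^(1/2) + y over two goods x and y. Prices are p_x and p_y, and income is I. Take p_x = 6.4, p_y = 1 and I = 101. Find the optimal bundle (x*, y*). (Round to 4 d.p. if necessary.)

x* = 3.5156, y* = 78.5

Set MRS = p_x/p_y: 12·x^(−1/2) = p_x/p_y.
Thus x* = (12·p_y/p_x)² — independent of I — with the rest of income spent on y.
Plugging in: x* = (12·1/6.4)² = 3.5156, y* = 78.5.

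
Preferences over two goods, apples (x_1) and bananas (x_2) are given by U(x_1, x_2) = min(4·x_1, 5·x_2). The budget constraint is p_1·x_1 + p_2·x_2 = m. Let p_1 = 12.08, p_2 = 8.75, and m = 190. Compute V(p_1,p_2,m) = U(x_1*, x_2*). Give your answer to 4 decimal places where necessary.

V = 39.8323

Leontief preferences: the optimum is at the kink where x_1/5 = x_2/4, i.e. x_2 = (4/5)·x_1.
Budget: p_1·x_1 + p_2·(4/5)·x_1 = m, so (5·p_1 + 4·p_2)·x_1 = 5·m.
Demand: x_1*(p_1,p_2,m) = 5·m/(5·p_1 + 4·p_2), x_2* = 4·m/(5·p_1 + 4·p_2).
Here 5·12.08 + 4·8.75 = 95.4, giving x_1* = 9.9581 and x_2* = 7.9665.
Utility at the optimum: U(9.9581, 7.9665) = 39.8323.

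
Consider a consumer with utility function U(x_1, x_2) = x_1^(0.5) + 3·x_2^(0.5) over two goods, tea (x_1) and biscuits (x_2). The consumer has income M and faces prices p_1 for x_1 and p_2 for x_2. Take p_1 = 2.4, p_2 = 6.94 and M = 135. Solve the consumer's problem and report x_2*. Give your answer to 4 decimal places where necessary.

x_2* = 14.7222

Numerically x_2/x_1 = 1.076332, so x_1* = 135/(2.4 + 6.94·1.076332) = 13.6782 and x_2* = 1.076332·13.6782 = 14.7222.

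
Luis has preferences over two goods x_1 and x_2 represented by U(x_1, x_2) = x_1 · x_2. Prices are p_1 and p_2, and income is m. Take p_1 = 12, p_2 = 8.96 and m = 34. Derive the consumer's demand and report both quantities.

x_1* = 1.4167, x_2* = 1.8973

Tangency: MRS = x_2/x_1 = p_1/p_2.
Rearranging, p_2·x_2 = p_1·x_1. Substituting into the budget gives p_1·x_1·(1 + 1) = m.
Demand: x_1*(p_1,p_2,m) = 0.5·m/p_1 and x_2* = 0.5·m/p_2.
At p_1=12, p_2=8.96, m=34: x_1* = 0.5·34/12 = 1.4167, x_2* = 1.8973.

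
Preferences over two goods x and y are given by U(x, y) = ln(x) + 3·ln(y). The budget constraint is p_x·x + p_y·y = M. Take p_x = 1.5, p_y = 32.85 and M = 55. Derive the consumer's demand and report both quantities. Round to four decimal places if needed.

Tangency: MRS = (1/3)·y/x = p_x/p_y.
So p_y·y = 3·p_x·x; combined with the budget, a share 0.25 of income goes to x.
Demand: x*(p_x,p_y,M) = 0.25·M/p_x and y* = 0.75·M/p_y.
At p_x=1.5, p_y=32.85, M=55: x* = 0.25·55/1.5 = 9.1667, y* = 1.2557.

x* = 9.1667, y* = 1.2557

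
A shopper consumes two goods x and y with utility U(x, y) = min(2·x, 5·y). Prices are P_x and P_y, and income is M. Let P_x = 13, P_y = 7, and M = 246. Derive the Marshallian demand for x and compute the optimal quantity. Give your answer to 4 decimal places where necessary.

Leontief preferences: the optimum is at the kink where x/5 = y/2, i.e. y = (2/5)·x.
Budget: P_x·x + P_y·(2/5)·x = M, so (5·P_x + 2·P_y)·x = 5·M.
Demand: x*(P_x,P_y,M) = 5·M/(5·P_x + 2·P_y), y* = 2·M/(5·P_x + 2·P_y).
Here 5·13 + 2·7 = 79, giving x* = 15.5696.

x* = 15.5696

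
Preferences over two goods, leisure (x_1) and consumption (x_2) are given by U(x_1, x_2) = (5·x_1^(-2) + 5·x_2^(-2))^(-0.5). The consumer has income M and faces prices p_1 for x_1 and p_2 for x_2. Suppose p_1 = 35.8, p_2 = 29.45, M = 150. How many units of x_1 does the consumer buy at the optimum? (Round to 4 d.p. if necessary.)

From the CES first-order condition, (x_2/x_1)^(3) = p_1/p_2.
Hence x_2/x_1 = (p_1/p_2)^(1/(3)), i.e. raised to the 1/3 power.
With the ratio pinned down, the budget gives x_1* = M/(p_1 + p_2·(x_2/x_1)) and x_2* = (x_2/x_1)·x_1*.
Numerically x_2/x_1 = 1.067249, so x_1* = 150/(35.8 + 29.45·1.067249) = 2.2311.

x_1* = 2.2311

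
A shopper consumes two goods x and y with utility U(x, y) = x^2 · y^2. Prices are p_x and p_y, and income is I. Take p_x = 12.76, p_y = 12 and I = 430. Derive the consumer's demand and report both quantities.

x* = 16.8495, y* = 17.9167

At p_x=12.76, p_y=12, I=430: x* = 0.5·430/12.76 = 16.8495, y* = 17.9167.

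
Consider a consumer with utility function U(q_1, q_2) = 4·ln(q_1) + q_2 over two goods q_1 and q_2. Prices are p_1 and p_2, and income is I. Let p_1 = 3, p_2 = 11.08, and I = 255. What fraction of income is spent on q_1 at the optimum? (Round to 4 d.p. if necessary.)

Set MRS = p_1/p_2: (4/q_1)/1 = p_1/p_2.
So q_1*(p_1,p_2) = 4·p_2/p_1, independent of income; and q_2* = (I − 4·p_2)/p_2.
At the given prices: q_1* = 4·11.08/3 = 14.7733, and q_2* = 19.0144.
Expenditure on q_1: 3·14.7733 = 44.32; share = 0.1738.

share on q_1 = 0.1738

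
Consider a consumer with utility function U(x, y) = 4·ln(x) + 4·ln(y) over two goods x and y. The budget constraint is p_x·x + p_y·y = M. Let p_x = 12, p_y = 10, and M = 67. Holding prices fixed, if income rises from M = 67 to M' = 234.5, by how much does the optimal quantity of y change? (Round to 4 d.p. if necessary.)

Δy* = 8.375

MU_x/MU_y = (4·y)/(4·x); tangency sets this equal to p_x/p_y.
So 4·p_y·y = 4·p_x·x; combined with the budget, a share 0.5 of income goes to x.
Demand: x*(p_x,p_y,M) = 0.5·M/p_x and y* = 0.5·M/p_y.
At p_x=12, p_y=10, M=67: y* = 0.5·67/10 = 3.35.
At M' = 234.5: y* = 11.725. Change: 11.725 − 3.35 = 8.375.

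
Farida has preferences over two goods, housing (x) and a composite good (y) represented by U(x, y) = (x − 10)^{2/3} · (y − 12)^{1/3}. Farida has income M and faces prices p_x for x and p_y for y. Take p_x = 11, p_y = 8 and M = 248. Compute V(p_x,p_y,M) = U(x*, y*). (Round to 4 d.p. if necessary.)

Discretionary income = 248 − 10·11 − 12·8 = 42; x* = 10 + 2/3·42/11 = 12.5455; y* = 12 + 1/3·42/8 = 13.75.
Utility at the optimum: U(12.5455, 13.75) = 2.2466.

V = 2.2466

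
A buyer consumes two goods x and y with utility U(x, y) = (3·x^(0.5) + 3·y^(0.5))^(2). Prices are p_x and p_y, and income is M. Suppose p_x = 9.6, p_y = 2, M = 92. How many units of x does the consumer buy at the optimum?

x* = 1.6523

From the CES first-order condition, (y/x)^(0.5) = p_x/p_y.
Solve for the ratio: y/x = [p_x/p_y]^(2).
With the ratio pinned down, the budget gives x* = M/(p_x + p_y·(y/x)) and y* = (y/x)·x*.
Numerically y/x = 23.04, so x* = 92/(9.6 + 2·23.04) = 1.6523.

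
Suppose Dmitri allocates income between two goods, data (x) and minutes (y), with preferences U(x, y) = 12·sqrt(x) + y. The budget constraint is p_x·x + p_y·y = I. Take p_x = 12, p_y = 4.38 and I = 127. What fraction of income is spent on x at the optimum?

share on x = 0.4532

Set MRS = p_x/p_y: 6·x^(−1/2) = p_x/p_y.
Solve: √x = 6·p_y/p_x, so x*(p_x,p_y) = (6·p_y/p_x)², and y* = (I − p_x·x*)/p_y.
Plugging in: x* = (6·4.38/12)² = 4.7961, y* = 15.8554.
Expenditure on x: 12·4.7961 = 57.5532; share = 0.4532.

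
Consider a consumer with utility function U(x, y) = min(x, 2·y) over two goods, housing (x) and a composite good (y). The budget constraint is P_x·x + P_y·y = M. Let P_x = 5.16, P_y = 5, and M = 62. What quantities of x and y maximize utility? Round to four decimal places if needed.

Leontief preferences: the optimum is at the kink where x/2 = y/1, i.e. y = (1/2)·x.
Budget: P_x·x + P_y·(1/2)·x = M, so (2·P_x + P_y)·x = 2·M.
Demand: x*(P_x,P_y,M) = 2·M/(2·P_x + P_y), y* = M/(2·P_x + P_y).
Here 2·5.16 + 5 = 15.32, giving x* = 8.094 and y* = 4.047.

x* = 8.094, y* = 4.047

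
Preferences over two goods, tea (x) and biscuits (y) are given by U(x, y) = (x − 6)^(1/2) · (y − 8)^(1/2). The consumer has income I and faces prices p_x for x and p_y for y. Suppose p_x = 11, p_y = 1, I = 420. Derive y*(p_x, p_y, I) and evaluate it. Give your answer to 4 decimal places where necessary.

y* = 181

Let x' = x−6, y' = y−8. MRS = y'/x' = p_x/p_y.
Substituting into the budget: x* = 6 + 0.5·(I − 6·p_x − 8·p_y)/p_x, and y* = 8 + 0.5·(…)/p_y.
Discretionary income = 420 − 6·11 − 8·1 = 346; y* = 8 + 0.5·346/1 = 181.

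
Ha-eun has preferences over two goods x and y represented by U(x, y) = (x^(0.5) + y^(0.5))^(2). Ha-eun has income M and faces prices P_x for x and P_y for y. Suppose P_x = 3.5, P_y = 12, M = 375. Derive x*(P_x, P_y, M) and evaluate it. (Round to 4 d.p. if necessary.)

x* = 82.9493

From the CES first-order condition, (y/x)^(0.5) = P_x/P_y.
Solve for the ratio: y/x = [P_x/P_y]^(2).
Substitute y = (y/x)·x into the budget: x* = M/(P_x + P_y·(y/x)).
Numerically y/x = 0.085069, so x* = 375/(3.5 + 12·0.085069) = 82.9493.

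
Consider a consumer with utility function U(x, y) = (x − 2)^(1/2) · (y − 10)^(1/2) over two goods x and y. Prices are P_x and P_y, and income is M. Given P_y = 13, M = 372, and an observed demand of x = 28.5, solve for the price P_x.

Let x' = x−2, y' = y−10. MRS = y'/x' = P_x/P_y.
Substituting into the budget: x* = 2 + 0.5·(M − 2·P_x − 10·P_y)/P_x, and y* = 10 + 0.5·(…)/P_y.
Set x* = 28.5 in the demand function and solve for P_x: P_x = 4.4.

P_x = 4.4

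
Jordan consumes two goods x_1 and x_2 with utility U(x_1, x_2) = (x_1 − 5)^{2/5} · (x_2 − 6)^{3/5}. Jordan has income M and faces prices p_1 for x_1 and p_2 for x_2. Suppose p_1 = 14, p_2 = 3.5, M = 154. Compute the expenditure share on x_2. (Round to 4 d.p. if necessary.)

share on x_2 = 0.3818

Let x_1' = x_1−5, x_2' = x_2−6. MRS = (2/3)·x_2'/x_1' = p_1/p_2.
Substituting into the budget: x_1* = 5 + 0.4·(M − 5·p_1 − 6·p_2)/p_1, and x_2* = 6 + 0.6·(…)/p_2.
Discretionary income = 154 − 5·14 − 6·3.5 = 63; x_1* = 5 + 0.4·63/14 = 6.8; x_2* = 6 + 0.6·63/3.5 = 16.8.
Expenditure on x_2: 3.5·16.8 = 58.8; share = 0.3818.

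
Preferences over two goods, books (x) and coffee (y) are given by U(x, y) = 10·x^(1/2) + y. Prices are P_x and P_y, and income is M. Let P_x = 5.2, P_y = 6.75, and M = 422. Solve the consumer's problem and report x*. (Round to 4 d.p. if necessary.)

Utility is quasi-linear in y; the FOC for x is 5/√x = P_x/P_y.
Solve: √x = 5·P_y/P_x, so x*(P_x,P_y) = (5·P_y/P_x)², and y* = (M − P_x·x*)/P_y.
Plugging in: x* = (5·6.75/5.2)² = 42.1251.

x* = 42.1251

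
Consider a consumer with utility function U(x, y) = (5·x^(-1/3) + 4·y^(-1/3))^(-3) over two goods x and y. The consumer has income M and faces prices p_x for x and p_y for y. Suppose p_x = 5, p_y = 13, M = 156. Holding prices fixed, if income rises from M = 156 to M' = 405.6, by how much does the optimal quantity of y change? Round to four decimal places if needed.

MU_x ∝ 5·x^(-4/3), MU_y ∝ 4·y^(-4/3), so MRS = (5/4)·(y/x)^(4/3) = p_x/p_y.
Hence y/x = ((4/5)·p_x/p_y)^(1/(4/3)), i.e. raised to the 0.75 power.
Substitute y = (y/x)·x into the budget: x* = M/(p_x + p_y·(y/x)).
Numerically y/x = 0.413131, so x* = 156/(5 + 13·0.413131) = 15.0424 and y* = 0.413131·15.0424 = 6.2145.
At M' = 405.6: y* = 16.1576. Change: 16.1576 − 6.2145 = 9.9432.

Δy* = 9.9432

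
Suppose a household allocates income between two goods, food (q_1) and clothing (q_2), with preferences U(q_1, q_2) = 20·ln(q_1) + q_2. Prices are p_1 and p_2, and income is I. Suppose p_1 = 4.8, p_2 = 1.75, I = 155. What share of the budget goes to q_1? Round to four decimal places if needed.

share on q_1 = 0.2258

Set MRS = p_1/p_2: (20/q_1)/1 = p_1/p_2.
So q_1*(p_1,p_2) = 20·p_2/p_1, independent of income; and q_2* = (I − 20·p_2)/p_2.
At the given prices: q_1* = 20·1.75/4.8 = 7.2917, and q_2* = 68.5714.
Expenditure on q_1: 4.8·7.2917 = 35; share = 0.2258.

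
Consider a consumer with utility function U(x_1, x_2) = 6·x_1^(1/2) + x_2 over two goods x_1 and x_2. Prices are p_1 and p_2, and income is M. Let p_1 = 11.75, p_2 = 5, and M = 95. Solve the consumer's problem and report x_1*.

Utility is quasi-linear in x_2; the FOC for x_1 is 3/√x_1 = p_1/p_2.
Solve: √x_1 = 3·p_2/p_1, so x_1*(p_1,p_2) = (3·p_2/p_1)², and x_2* = (M − p_1·x_1*)/p_2.
Plugging in: x_1* = (3·5/11.75)² = 1.6297.

x_1* = 1.6297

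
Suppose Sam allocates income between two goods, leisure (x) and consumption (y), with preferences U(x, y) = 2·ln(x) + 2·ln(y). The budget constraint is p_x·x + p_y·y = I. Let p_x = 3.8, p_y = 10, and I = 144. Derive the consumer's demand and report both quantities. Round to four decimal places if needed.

x* = 18.9474, y* = 7.2

MU_x/MU_y = (2·y)/(2·x); tangency sets this equal to p_x/p_y.
Rearranging, p_y·y = p_x·x. Substituting into the budget gives p_x·x·(1 + 1) = I.
Demand: x*(p_x,p_y,I) = 0.5·I/p_x and y* = 0.5·I/p_y.
At p_x=3.8, p_y=10, I=144: x* = 0.5·144/3.8 = 18.9474, y* = 7.2.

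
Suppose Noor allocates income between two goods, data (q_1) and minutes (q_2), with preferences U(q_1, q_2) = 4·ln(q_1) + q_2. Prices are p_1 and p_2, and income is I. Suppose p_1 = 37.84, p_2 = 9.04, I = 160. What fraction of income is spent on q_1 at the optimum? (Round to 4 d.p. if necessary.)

Set MRS = p_1/p_2: (4/q_1)/1 = p_1/p_2.
So q_1*(p_1,p_2) = 4·p_2/p_1, independent of income; and q_2* = (I − 4·p_2)/p_2.
At the given prices: q_1* = 4·9.04/37.84 = 0.9556, and q_2* = 13.6991.
Expenditure on q_1: 37.84·0.9556 = 36.16; share = 0.226.

share on q_1 = 0.226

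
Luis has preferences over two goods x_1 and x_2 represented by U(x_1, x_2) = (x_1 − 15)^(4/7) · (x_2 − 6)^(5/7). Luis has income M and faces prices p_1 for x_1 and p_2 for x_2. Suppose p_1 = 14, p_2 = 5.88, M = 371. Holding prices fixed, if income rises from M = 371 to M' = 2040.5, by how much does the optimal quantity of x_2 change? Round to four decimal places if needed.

Substituting into the budget: x_1* = 15 + 4/9·(M − 15·p_1 − 6·p_2)/p_1, and x_2* = 6 + 5/9·(…)/p_2.
Discretionary income = 371 − 15·14 − 6·5.88 = 125.72; x_2* = 6 + 5/9·125.72/5.88 = 17.8783.
At M' = 2040.5: x_2* = 175.6164. Change: 175.6164 − 17.8783 = 157.7381.

Δx_2* = 157.7381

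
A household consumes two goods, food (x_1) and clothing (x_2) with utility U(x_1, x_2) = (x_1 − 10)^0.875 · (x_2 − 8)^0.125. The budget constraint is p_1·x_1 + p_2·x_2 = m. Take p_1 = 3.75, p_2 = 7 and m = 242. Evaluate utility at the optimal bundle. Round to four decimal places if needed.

V = 25.1294

This is Cobb-Douglas in (x_1−10, x_2−8): tangency gives 0.875·p_2·(x_2−8) = 0.125·p_1·(x_1−10).
Substituting into the budget: x_1* = 10 + 0.875·(m − 10·p_1 − 8·p_2)/p_1, and x_2* = 8 + 0.125·(…)/p_2.
Discretionary income = 242 − 10·3.75 − 8·7 = 148.5; x_1* = 10 + 0.875·148.5/3.75 = 44.65; x_2* = 8 + 0.125·148.5/7 = 10.6518.
Utility at the optimum: U(44.65, 10.6518) = 25.1294.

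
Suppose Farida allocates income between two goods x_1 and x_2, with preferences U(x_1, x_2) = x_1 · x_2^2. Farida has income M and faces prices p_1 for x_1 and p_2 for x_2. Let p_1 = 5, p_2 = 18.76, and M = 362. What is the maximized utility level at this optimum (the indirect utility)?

MU_x_1/MU_x_2 = (x_2)/(2·x_1); tangency sets this equal to p_1/p_2.
So p_2·x_2 = 2·p_1·x_1; combined with the budget, a share 1/3 of income goes to x_1.
Demand: x_1*(p_1,p_2,M) = 1/3·M/p_1 and x_2* = 2/3·M/p_2.
At p_1=5, p_2=18.76, M=362: x_1* = 1/3·362/5 = 24.1333, x_2* = 12.8643.
Utility at the optimum: U(24.1333, 12.8643) = 3993.7996.

V = 3993.7996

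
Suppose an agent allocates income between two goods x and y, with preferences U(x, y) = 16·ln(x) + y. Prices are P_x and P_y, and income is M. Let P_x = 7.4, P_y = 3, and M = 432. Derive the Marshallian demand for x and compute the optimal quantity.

x* = 6.4865

Set MRS = P_x/P_y: (16/x)/1 = P_x/P_y.
So x*(P_x,P_y) = 16·P_y/P_x, independent of income; and y* = (M − 16·P_y)/P_y.
At the given prices: x* = 16·3/7.4 = 6.4865.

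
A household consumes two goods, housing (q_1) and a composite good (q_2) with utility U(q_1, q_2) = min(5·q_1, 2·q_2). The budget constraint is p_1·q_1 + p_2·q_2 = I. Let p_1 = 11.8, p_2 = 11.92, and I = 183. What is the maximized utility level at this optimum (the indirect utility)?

V = 21.9952

Leontief preferences: the optimum is at the kink where q_1/2 = q_2/5, i.e. q_2 = (5/2)·q_1.
Budget: p_1·q_1 + p_2·(5/2)·q_1 = I, so (2·p_1 + 5·p_2)·q_1 = 2·I.
Demand: q_1*(p_1,p_2,I) = 2·I/(2·p_1 + 5·p_2), q_2* = 5·I/(2·p_1 + 5·p_2).
Here 2·11.8 + 5·11.92 = 83.2, giving q_1* = 4.399 and q_2* = 10.9976.
Utility at the optimum: U(4.399, 10.9976) = 21.9952.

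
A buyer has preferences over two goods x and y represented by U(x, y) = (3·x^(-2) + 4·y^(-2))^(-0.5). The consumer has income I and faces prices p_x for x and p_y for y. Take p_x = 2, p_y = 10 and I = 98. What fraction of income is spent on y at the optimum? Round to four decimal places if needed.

share on y = 0.7629

MRS = MU_x/MU_y = (3/4)·(y/x)^(3). Set equal to p_x/p_y.
Solve for the ratio: y/x = [(4/3)·p_x/p_y]^(1/3).
Substitute y = (y/x)·x into the budget: x* = I/(p_x + p_y·(y/x)).
Numerically y/x = 0.64366, so x* = 98/(2 + 10·0.64366) = 11.6161 and y* = 0.64366·11.6161 = 7.4768.
Expenditure on y: 10·7.4768 = 74.7679; share = 0.7629.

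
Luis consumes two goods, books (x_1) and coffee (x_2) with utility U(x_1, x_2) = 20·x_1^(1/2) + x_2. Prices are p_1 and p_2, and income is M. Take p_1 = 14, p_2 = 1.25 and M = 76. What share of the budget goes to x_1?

share on x_1 = 0.1469

Set MRS = p_1/p_2: 10·x_1^(−1/2) = p_1/p_2.
Solve: √x_1 = 10·p_2/p_1, so x_1*(p_1,p_2) = (10·p_2/p_1)², and x_2* = (M − p_1·x_1*)/p_2.
Plugging in: x_1* = (10·1.25/14)² = 0.7972, x_2* = 51.8714.
Expenditure on x_1: 14·0.7972 = 11.1607; share = 0.1469.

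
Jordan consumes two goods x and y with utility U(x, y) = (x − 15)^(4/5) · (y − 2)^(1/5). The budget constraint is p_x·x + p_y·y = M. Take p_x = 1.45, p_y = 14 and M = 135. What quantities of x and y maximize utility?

x* = 62.0345, y* = 3.2179

Let x' = x−15, y' = y−2. MRS = 4·y'/x' = p_x/p_y.
Substituting into the budget: x* = 15 + 0.8·(M − 15·p_x − 2·p_y)/p_x, and y* = 2 + 0.2·(…)/p_y.
Discretionary income = 135 − 15·1.45 − 2·14 = 85.25; x* = 15 + 0.8·85.25/1.45 = 62.0345; y* = 2 + 0.2·85.25/14 = 3.2179.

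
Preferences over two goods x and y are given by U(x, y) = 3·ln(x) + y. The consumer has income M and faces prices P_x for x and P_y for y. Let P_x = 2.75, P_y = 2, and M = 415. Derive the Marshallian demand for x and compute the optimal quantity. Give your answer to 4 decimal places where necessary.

x* = 2.1818

MU_x = 3/x, MU_y = 1. Tangency: 3/x = P_x/P_y.
So x*(P_x,P_y) = 3·P_y/P_x, independent of income; and y* = (M − 3·P_y)/P_y.
At the given prices: x* = 3·2/2.75 = 2.1818.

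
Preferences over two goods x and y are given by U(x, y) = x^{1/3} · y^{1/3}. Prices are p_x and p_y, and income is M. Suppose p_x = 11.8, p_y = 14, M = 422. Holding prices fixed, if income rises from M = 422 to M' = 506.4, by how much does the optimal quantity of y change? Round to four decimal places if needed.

MU_x/MU_y = (1/3·y)/(1/3·x); tangency sets this equal to p_x/p_y.
So 1/3·p_y·y = 1/3·p_x·x; combined with the budget, a share 0.5 of income goes to x.
Demand: x*(p_x,p_y,M) = 0.5·M/p_x and y* = 0.5·M/p_y.
At p_x=11.8, p_y=14, M=422: y* = 0.5·422/14 = 15.0714.
At M' = 506.4: y* = 18.0857. Change: 18.0857 − 15.0714 = 3.0143.

Δy* = 3.0143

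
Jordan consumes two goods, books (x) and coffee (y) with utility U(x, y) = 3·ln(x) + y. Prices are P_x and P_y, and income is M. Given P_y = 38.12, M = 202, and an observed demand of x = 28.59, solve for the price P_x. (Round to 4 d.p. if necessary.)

P_x = 4

MU_x = 3/x, MU_y = 1. Tangency: 3/x = P_x/P_y.
So x*(P_x,P_y) = 3·P_y/P_x, independent of income; and y* = (M − 3·P_y)/P_y.
Set x* = 28.59 in the demand function and solve for P_x: P_x = 4.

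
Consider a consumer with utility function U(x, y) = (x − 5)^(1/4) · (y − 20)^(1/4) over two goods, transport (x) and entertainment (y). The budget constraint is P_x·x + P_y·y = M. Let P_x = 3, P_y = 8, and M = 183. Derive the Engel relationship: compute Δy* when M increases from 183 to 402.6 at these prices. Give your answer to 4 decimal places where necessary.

Δy* = 13.725

This is Cobb-Douglas in (x−5, y−20): tangency gives 0.25·P_y·(y−20) = 0.25·P_x·(x−5).
After buying the subsistence bundle (5, 20), a share 0.5 of the remaining income goes to x: x* = 5 + 0.5·(M − 5P_x − 20P_y)/P_x.
Discretionary income = 183 − 5·3 − 20·8 = 8; y* = 20 + 0.5·8/8 = 20.5.
At M' = 402.6: y* = 34.225. Change: 34.225 − 20.5 = 13.725.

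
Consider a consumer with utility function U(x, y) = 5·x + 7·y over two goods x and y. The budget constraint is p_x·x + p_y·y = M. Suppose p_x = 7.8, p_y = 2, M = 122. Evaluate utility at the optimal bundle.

Numerically: x* = 0, y* = 61.
Utility at the optimum: U(0, 61) = 427.

V = 427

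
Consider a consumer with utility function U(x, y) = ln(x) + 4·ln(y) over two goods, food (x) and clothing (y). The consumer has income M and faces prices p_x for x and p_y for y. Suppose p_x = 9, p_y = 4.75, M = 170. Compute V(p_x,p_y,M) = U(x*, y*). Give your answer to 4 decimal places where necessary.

V = 14.7472

Demand: x*(p_x,p_y,M) = 0.2·M/p_x and y* = 0.8·M/p_y.
At p_x=9, p_y=4.75, M=170: x* = 0.2·170/9 = 3.7778, y* = 28.6316.
Utility at the optimum: U(3.7778, 28.6316) = 14.7472.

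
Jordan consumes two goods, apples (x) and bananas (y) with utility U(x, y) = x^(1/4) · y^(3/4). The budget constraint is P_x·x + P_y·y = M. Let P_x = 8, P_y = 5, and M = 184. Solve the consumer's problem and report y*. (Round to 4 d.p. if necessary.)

Tangency: MRS = (1/3)·y/x = P_x/P_y.
Rearranging, P_y·y = 3·P_x·x. Substituting into the budget gives P_x·x·(1 + 3) = M.
Demand: x*(P_x,P_y,M) = 0.25·M/P_x and y* = 0.75·M/P_y.
At P_x=8, P_y=5, M=184: y* = 0.75·184/5 = 27.6.

y* = 27.6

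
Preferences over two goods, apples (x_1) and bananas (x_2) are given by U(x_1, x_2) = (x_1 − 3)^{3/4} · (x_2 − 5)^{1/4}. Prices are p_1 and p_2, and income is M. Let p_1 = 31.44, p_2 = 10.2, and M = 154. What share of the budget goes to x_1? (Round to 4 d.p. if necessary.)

Let x_1' = x_1−3, x_2' = x_2−5. MRS = 3·x_2'/x_1' = p_1/p_2.
After buying the subsistence bundle (3, 5), a share 0.75 of the remaining income goes to x_1: x_1* = 3 + 0.75·(M − 3p_1 − 5p_2)/p_1.
Discretionary income = 154 − 3·31.44 − 5·10.2 = 8.68; x_1* = 3 + 0.75·8.68/31.44 = 3.2071; x_2* = 5 + 0.25·8.68/10.2 = 5.2127.
Expenditure on x_1: 31.44·3.2071 = 100.83; share = 0.6547.

share on x_1 = 0.6547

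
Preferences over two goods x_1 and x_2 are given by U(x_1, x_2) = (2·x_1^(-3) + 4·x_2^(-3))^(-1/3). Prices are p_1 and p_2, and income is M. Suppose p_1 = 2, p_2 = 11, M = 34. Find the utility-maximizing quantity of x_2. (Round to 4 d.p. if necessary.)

x_2* = 2.5045

MU_x_1 ∝ 2·x_1^(-4), MU_x_2 ∝ 4·x_2^(-4), so MRS = (1/2)·(x_2/x_1)^(4) = p_1/p_2.
Solve for the ratio: x_2/x_1 = [2·p_1/p_2]^(0.25).
With the ratio pinned down, the budget gives x_1* = M/(p_1 + p_2·(x_2/x_1)) and x_2* = (x_2/x_1)·x_1*.
Numerically x_2/x_1 = 0.776545, so x_1* = 34/(2 + 11·0.776545) = 3.2252 and x_2* = 0.776545·3.2252 = 2.5045.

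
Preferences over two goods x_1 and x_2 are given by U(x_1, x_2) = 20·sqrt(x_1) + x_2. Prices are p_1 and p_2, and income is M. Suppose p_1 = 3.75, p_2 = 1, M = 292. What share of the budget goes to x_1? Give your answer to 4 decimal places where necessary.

share on x_1 = 0.0913

MU_x_1 = 10/√x_1, MU_x_2 = 1. Tangency: 10/√x_1 = p_1/p_2.
Thus x_1* = (10·p_2/p_1)² — independent of M — with the rest of income spent on x_2.
Plugging in: x_1* = (10·1/3.75)² = 7.1111, x_2* = 265.3333.
Expenditure on x_1: 3.75·7.1111 = 26.6667; share = 0.0913.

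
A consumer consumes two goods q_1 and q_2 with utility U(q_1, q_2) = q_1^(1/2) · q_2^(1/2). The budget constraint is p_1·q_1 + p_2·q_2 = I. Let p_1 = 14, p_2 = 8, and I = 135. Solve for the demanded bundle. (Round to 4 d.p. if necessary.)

MU_q_1/MU_q_2 = (0.5·q_2)/(0.5·q_1); tangency sets this equal to p_1/p_2.
Rearranging, p_2·q_2 = p_1·q_1. Substituting into the budget gives p_1·q_1·(1 + 1) = I.
Demand: q_1*(p_1,p_2,I) = 0.5·I/p_1 and q_2* = 0.5·I/p_2.
At p_1=14, p_2=8, I=135: q_1* = 0.5·135/14 = 4.8214, q_2* = 8.4375.

q_1* = 4.8214, q_2* = 8.4375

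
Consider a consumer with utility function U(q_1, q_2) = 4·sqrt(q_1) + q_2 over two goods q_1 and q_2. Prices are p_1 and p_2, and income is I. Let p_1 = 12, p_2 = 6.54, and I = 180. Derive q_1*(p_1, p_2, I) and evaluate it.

Set MRS = p_1/p_2: 2·q_1^(−1/2) = p_1/p_2.
Solve: √q_1 = 2·p_2/p_1, so q_1*(p_1,p_2) = (2·p_2/p_1)², and q_2* = (I − p_1·q_1*)/p_2.
Plugging in: q_1* = (2·6.54/12)² = 1.1881.

q_1* = 1.1881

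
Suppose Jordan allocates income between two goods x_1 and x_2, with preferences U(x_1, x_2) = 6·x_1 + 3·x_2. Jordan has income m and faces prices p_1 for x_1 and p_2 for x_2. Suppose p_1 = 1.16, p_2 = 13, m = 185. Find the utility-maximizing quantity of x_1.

x_1 gives more utility per dollar, so spend all income on x_1: x_1* = m/p_1, x_2* = 0.
Numerically: x_1* = 159.4828, x_2* = 0.

x_1* = 159.4828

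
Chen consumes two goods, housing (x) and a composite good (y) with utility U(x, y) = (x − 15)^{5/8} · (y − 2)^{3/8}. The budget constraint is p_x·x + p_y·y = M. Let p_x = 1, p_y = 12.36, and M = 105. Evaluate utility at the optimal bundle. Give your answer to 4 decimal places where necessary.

This is Cobb-Douglas in (x−15, y−2): tangency gives 0.625·p_y·(y−2) = 0.375·p_x·(x−15).
Substituting into the budget: x* = 15 + 0.625·(M − 15·p_x − 2·p_y)/p_x, and y* = 2 + 0.375·(…)/p_y.
Discretionary income = 105 − 15·1 − 2·12.36 = 65.28; x* = 15 + 0.625·65.28/1 = 55.8; y* = 2 + 0.375·65.28/12.36 = 3.9806.
Utility at the optimum: U(55.8, 3.9806) = 13.1208.

V = 13.1208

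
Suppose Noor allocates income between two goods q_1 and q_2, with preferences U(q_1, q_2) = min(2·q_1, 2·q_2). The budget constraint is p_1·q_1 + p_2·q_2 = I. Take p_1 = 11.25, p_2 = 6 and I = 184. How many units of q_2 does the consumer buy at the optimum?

q_2* = 10.6667

With perfect complements, no substitution: consume in ratio q_1:q_2 = 2:2.
Budget: p_1·q_1 + p_2·q_1 = I, so (2·p_1 + 2·p_2)·q_1 = 2·I.
Demand: q_1*(p_1,p_2,I) = 2·I/(2·p_1 + 2·p_2), q_2* = 2·I/(2·p_1 + 2·p_2).
Here 2·11.25 + 2·6 = 34.5, giving q_2* = 10.6667.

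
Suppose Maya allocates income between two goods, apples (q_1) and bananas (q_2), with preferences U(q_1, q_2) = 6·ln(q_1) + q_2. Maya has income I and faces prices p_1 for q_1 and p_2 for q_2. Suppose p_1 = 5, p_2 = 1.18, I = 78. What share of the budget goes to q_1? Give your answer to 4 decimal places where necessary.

Set MRS = p_1/p_2: (6/q_1)/1 = p_1/p_2.
So q_1*(p_1,p_2) = 6·p_2/p_1, independent of income; and q_2* = (I − 6·p_2)/p_2.
At the given prices: q_1* = 6·1.18/5 = 1.416, and q_2* = 60.1017.
Expenditure on q_1: 5·1.416 = 7.08; share = 0.0908.

share on q_1 = 0.0908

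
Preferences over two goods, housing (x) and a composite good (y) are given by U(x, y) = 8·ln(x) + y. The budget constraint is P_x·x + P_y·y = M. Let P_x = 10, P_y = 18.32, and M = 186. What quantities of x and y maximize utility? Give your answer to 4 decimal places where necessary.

x* = 14.656, y* = 2.1528

So x*(P_x,P_y) = 8·P_y/P_x, independent of income; and y* = (M − 8·P_y)/P_y.
At the given prices: x* = 8·18.32/10 = 14.656, and y* = 2.1528.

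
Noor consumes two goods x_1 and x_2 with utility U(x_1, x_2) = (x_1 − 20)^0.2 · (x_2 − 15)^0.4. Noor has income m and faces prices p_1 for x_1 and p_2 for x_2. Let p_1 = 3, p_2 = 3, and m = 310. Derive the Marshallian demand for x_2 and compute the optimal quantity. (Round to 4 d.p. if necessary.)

Let x_1' = x_1−20, x_2' = x_2−15. MRS = (1/2)·x_2'/x_1' = p_1/p_2.
After buying the subsistence bundle (20, 15), a share 1/3 of the remaining income goes to x_1: x_1* = 20 + 1/3·(m − 20p_1 − 15p_2)/p_1.
Discretionary income = 310 − 20·3 − 15·3 = 205; x_2* = 15 + 2/3·205/3 = 60.5556.

x_2* = 60.5556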